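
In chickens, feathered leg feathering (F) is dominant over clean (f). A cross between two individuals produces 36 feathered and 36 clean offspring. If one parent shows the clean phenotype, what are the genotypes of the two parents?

Observed offspring: 36 feathered, 36 clean
The observed ratio simplifies to 1:1. One parent shows clean, so its genotype must be ff. A 1:1 offspring split requires the other parent to be heterozygous (Ff).
Parent genotypes: ff × Ff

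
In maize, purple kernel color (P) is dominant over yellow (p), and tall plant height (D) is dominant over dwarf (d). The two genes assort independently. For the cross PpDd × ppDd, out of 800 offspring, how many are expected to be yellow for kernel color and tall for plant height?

Dihybrid cross PpDd × ppDd — consider each gene separately:
kernel color: Pp × pp → 2 Pp, 2 pp → 2 P_ : 2 pp (out of 4)
plant height: Dd × Dd → 1 DD, 2 Dd, 1 dd → 3 D_ : 1 dd (out of 4)
Looking for: yellow (pp) and tall (D_)
P(yellow) = 2/4, P(tall) = 3/4
P(both) = 2/4 × 3/4 = 6/16 = 3/8
Expected count = 3/8 × 800 = 300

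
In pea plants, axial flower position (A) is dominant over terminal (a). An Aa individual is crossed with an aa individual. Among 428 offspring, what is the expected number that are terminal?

Punnett square for Aa × aa:
Offspring genotypes: 2 Aa, 2 aa
axial: 2, terminal: 2
terminal: 2 out of 4 → fraction 1/2
Expected count = 1/2 × 428 = 214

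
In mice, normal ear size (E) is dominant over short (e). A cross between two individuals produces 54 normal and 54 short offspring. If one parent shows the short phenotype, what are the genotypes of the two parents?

Observed offspring: 54 normal, 54 short
The observed ratio simplifies to 1:1. One parent shows short, so its genotype must be ee. A 1:1 offspring split requires the other parent to be heterozygous (Ee).
Parent genotypes: ee × Ee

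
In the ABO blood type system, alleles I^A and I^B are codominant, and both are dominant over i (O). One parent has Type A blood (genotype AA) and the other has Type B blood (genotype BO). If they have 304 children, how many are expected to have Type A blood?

Cross: AA × BO
Possible offspring genotypes: 2 AB, 2 AO
Blood type counts: 2 Type AB, 2 Type A
Probability of Type A: 2/4 = 1/2
Expected count = 1/2 × 304 = 152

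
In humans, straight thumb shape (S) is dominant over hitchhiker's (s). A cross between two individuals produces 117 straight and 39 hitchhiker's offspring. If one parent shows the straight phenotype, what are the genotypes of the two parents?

Observed offspring: 117 straight, 39 hitchhiker's
The observed ratio simplifies to 3:1. Hitchhiker's (ss) offspring appear, so each parent must contribute one s allele. The parent stated to show straight carries S, so it is Ss. The other parent is then either Ss or ss: Ss × ss would give a 1:1 split, whereas Ss × Ss gives 3:1 — matching the data. So both parents are heterozygous (Ss × Ss).
Parent genotypes: Ss × Ss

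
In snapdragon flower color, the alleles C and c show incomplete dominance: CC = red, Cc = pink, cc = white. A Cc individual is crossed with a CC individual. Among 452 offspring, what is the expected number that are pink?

Punnett square for Cc × CC:
Offspring genotypes: 2 CC, 2 Cc
Phenotype counts: 2 red, 2 pink
pink: 2 out of 4 → fraction 1/2
Expected count = 1/2 × 452 = 226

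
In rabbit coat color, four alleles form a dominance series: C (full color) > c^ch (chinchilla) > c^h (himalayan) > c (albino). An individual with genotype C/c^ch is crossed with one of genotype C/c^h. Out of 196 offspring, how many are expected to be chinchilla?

Cross: C/c^ch × C/c^h
Allele dominance: C > c^ch > c^h > c
Offspring genotypes: 1 C/C, 1 C/c^h, 1 C/c^ch, 1 c^ch/c^h
Phenotype counts: 3 full color, 1 chinchilla
chinchilla: 1 out of 4 → fraction 1/4
Expected count = 1/4 × 196 = 49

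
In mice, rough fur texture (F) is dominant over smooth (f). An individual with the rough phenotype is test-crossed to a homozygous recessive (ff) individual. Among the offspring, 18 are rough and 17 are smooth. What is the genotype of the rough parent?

Test cross: ? × ff
Offspring: 18 rough, 17 smooth — approximately 1:1.
A 1:1 ratio in a test cross indicates the unknown parent is heterozygous (Ff).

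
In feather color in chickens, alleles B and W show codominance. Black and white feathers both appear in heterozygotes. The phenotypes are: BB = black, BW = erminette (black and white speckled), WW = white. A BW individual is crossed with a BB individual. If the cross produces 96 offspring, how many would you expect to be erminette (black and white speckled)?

Punnett square for BW × BB:
Offspring genotypes: 2 BB, 2 BW
Phenotype counts: 2 black, 2 erminette (black and white speckled)
erminette (black and white speckled): 2 out of 4 → fraction 1/2
Expected count = 1/2 × 96 = 48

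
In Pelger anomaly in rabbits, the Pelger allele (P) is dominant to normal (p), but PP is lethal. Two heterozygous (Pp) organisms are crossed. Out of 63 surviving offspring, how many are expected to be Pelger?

Cross: Pp × Pp
Punnett square offspring (before lethality): 1 PP, 2 Pp, 1 pp
The PP genotype is lethal (embryos die); surviving offspring: 2 Pp, 1 pp
Pelger: 2 out of 3 → fraction 2/3
Expected count = 2/3 × 63 = 42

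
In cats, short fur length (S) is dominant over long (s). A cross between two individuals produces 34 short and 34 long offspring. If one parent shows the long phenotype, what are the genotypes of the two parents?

Observed offspring: 34 short, 34 long
The observed ratio simplifies to 1:1. One parent shows long, so its genotype must be ss. A 1:1 offspring split requires the other parent to be heterozygous (Ss).
Parent genotypes: ss × Ss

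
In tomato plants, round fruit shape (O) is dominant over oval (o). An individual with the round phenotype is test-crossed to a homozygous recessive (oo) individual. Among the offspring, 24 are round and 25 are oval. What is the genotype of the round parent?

Test cross: ? × oo
Offspring: 24 round, 25 oval — approximately 1:1.
A 1:1 ratio in a test cross indicates the unknown parent is heterozygous (Oo).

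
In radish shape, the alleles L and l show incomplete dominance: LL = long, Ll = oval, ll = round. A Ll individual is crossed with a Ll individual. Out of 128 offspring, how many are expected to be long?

Punnett square for Ll × Ll:
Offspring genotypes: 1 LL, 2 Ll, 1 ll
Phenotype counts: 1 long, 2 oval, 1 round
long: 1 out of 4 → fraction 1/4
Expected count = 1/4 × 128 = 32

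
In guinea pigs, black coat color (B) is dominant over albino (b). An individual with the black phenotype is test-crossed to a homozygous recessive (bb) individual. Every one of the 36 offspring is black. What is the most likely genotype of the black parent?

Test cross: ? × bb
All offspring are black.
If the unknown parent were heterozygous (Bb), about half of 36 offspring would be albino; none are. The unknown parent is most likely homozygous dominant (BB).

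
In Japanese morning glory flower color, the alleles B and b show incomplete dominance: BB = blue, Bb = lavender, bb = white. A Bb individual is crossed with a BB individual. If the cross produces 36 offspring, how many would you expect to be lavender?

Punnett square for Bb × BB:
Offspring genotypes: 2 BB, 2 Bb
Phenotype counts: 2 blue, 2 lavender
lavender: 2 out of 4 → fraction 1/2
Expected count = 1/2 × 36 = 18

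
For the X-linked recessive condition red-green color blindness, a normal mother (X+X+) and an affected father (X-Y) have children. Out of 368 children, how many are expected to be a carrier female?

Cross: X+X+ × X-Y
Offspring: 2 X+X-, 2 X+Y
Probability of a carrier female: 2/4 = 1/2
Expected count = 1/2 × 368 = 184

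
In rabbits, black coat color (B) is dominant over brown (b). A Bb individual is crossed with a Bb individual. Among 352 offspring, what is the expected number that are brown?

Punnett square for Bb × Bb:
Offspring genotypes: 1 BB, 2 Bb, 1 bb
black: 3, brown: 1
brown: 1 out of 4 → fraction 1/4
Expected count = 1/4 × 352 = 88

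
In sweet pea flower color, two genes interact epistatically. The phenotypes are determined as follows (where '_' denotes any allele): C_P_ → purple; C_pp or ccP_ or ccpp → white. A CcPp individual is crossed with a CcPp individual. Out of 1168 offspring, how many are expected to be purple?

Cross: CcPp × CcPp — consider each gene separately:
C gene: Cc × Cc → 1 CC, 2 Cc, 1 cc → 3 C_ : 1 cc (out of 4)
P gene: Pp × Pp → 1 PP, 2 Pp, 1 pp → 3 P_ : 1 pp (out of 4)
Genotype classes (out of 4 × 4 = 16): C_P_ = 3×3 = 9; C_pp = 3×1 = 3; ccP_ = 1×3 = 3; ccpp = 1×1 = 1
Apply the phenotype rules: C_P_ (9) → purple; C_pp (3) + ccP_ (3) + ccpp (1) → white
Phenotype counts (out of 16): 9 purple, 7 white
purple: 9 out of 16 → fraction 9/16
Expected count = 9/16 × 1168 = 657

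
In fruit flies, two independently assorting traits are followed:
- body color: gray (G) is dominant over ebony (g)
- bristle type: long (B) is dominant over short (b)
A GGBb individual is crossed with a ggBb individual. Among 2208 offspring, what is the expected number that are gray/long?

Dihybrid cross GGBb × ggBb — consider each gene separately:
body color: GG × gg → 4 Gg → 4 G_ (out of 4)
bristle type: Bb × Bb → 1 BB, 2 Bb, 1 bb → 3 B_ : 1 bb (out of 4)
Combine (counts out of 4 × 4 = 16): gray/long (G_B_) = 4×3 = 12; gray/short (G_bb) = 4×1 = 4
Phenotype counts (out of 16): 12 gray/long, 4 gray/short
gray/long: 12 out of 16 → fraction 3/4
Expected count = 3/4 × 2208 = 1656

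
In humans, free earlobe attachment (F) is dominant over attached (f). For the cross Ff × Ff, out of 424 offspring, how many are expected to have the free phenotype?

Punnett square for Ff × Ff:
Offspring genotypes: 1 FF, 2 Ff, 1 ff
Total offspring: 4
Count with target: 3
Probability: 3/4
Expected count = 3/4 × 424 = 318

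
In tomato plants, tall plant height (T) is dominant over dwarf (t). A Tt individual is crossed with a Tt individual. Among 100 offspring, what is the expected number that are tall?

Punnett square for Tt × Tt:
Offspring genotypes: 1 TT, 2 Tt, 1 tt
tall: 3, dwarf: 1
tall: 3 out of 4 → fraction 3/4
Expected count = 3/4 × 100 = 75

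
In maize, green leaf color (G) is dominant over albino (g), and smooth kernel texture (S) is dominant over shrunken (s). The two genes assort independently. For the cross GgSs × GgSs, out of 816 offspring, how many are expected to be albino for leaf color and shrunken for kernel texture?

Dihybrid cross GgSs × GgSs — consider each gene separately:
leaf color: Gg × Gg → 1 GG, 2 Gg, 1 gg → 3 G_ : 1 gg (out of 4)
kernel texture: Ss × Ss → 1 SS, 2 Ss, 1 ss → 3 S_ : 1 ss (out of 4)
Looking for: albino (gg) and shrunken (ss)
P(albino) = 1/4, P(shrunken) = 1/4
P(both) = 1/4 × 1/4 = 1/16
Expected count = 1/16 × 816 = 51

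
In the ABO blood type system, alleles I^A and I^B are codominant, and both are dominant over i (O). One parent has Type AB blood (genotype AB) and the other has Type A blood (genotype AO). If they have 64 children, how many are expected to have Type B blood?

Cross: AB × AO
Possible offspring genotypes: 1 AA, 1 AO, 1 AB, 1 BO
Blood type counts: 2 Type A, 1 Type AB, 1 Type B
Probability of Type B: 1/4
Expected count = 1/4 × 64 = 16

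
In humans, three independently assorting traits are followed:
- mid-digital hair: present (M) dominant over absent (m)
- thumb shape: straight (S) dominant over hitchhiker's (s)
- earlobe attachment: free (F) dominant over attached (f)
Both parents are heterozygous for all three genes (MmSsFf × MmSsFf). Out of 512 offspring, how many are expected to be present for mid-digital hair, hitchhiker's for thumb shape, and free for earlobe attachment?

Trihybrid cross: MmSsFf × MmSsFf
Each trait segregates independently with a 3:1 phenotypic ratio, so each gene contributes 3/4 (dominant) or 1/4 (recessive).
Target: present (mid-digital hair), hitchhiker's (thumb shape), free (earlobe attachment)
Probability = product of independent per-trait probabilities
= 3/4 × 1/4 × 3/4 = 9/64
Expected count = 9/64 × 512 = 72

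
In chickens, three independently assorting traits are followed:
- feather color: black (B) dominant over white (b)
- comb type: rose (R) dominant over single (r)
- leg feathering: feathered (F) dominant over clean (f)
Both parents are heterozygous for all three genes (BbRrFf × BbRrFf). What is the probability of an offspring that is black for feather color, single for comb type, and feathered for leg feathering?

Trihybrid cross: BbRrFf × BbRrFf
Each trait segregates independently with a 3:1 phenotypic ratio, so each gene contributes 3/4 (dominant) or 1/4 (recessive).
Target: black (feather color), single (comb type), feathered (leg feathering)
Probability = product of independent per-trait probabilities
= 3/4 × 1/4 × 3/4 = 9/64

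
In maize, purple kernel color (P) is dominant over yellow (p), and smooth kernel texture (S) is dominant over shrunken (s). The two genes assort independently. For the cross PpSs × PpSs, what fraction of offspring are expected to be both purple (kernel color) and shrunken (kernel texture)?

Dihybrid cross PpSs × PpSs — consider each gene separately:
kernel color: Pp × Pp → 1 PP, 2 Pp, 1 pp → 3 P_ : 1 pp (out of 4)
kernel texture: Ss × Ss → 1 SS, 2 Ss, 1 ss → 3 S_ : 1 ss (out of 4)
Looking for: purple (P_) and shrunken (ss)
P(purple) = 3/4, P(shrunken) = 1/4
P(both) = 3/4 × 1/4 = 3/16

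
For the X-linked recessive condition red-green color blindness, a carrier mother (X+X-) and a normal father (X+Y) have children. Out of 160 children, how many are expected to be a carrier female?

Cross: X+X- × X+Y
Offspring: 1 X+X+, 1 X+Y, 1 X+X-, 1 X-Y
Probability of a carrier female: 1/4
Expected count = 1/4 × 160 = 40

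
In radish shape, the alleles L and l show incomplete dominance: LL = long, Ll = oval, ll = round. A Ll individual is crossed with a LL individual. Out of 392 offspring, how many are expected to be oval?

Punnett square for Ll × LL:
Offspring genotypes: 2 LL, 2 Ll
Phenotype counts: 2 long, 2 oval
oval: 2 out of 4 → fraction 1/2
Expected count = 1/2 × 392 = 196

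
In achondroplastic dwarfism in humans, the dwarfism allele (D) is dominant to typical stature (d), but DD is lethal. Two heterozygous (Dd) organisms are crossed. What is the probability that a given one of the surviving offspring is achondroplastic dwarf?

Cross: Dd × Dd
Punnett square offspring (before lethality): 1 DD, 2 Dd, 1 dd
The DD genotype is lethal (embryos die); surviving offspring: 2 Dd, 1 dd
achondroplastic dwarf: 2 out of 3
Probability: 2/3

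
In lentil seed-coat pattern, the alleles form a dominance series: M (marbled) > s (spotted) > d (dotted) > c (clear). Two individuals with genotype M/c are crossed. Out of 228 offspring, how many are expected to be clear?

Cross: M/c × M/c
Allele dominance: M > s > d > c
Offspring genotypes: 1 M/M, 2 M/c, 1 c/c
Phenotype counts: 3 marbled, 1 clear
clear: 1 out of 4 → fraction 1/4
Expected count = 1/4 × 228 = 57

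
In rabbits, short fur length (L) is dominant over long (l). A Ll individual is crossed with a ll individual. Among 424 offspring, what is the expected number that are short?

Punnett square for Ll × ll:
Offspring genotypes: 2 Ll, 2 ll
short: 2, long: 2
short: 2 out of 4 → fraction 1/2
Expected count = 1/2 × 424 = 212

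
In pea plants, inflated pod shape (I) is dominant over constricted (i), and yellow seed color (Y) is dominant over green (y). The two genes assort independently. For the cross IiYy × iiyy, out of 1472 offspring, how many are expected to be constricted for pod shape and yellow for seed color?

Dihybrid cross IiYy × iiyy — consider each gene separately:
pod shape: Ii × ii → 2 Ii, 2 ii → 2 I_ : 2 ii (out of 4)
seed color: Yy × yy → 2 Yy, 2 yy → 2 Y_ : 2 yy (out of 4)
Looking for: constricted (ii) and yellow (Y_)
P(constricted) = 2/4, P(yellow) = 2/4
P(both) = 2/4 × 2/4 = 4/16 = 1/4
Expected count = 1/4 × 1472 = 368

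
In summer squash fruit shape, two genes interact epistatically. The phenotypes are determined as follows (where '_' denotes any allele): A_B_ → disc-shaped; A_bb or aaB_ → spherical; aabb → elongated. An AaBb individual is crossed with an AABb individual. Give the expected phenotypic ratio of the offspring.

Cross: AaBb × AABb — consider each gene separately:
A gene: Aa × AA → 2 AA, 2 Aa → 4 A_ (out of 4)
B gene: Bb × Bb → 1 BB, 2 Bb, 1 bb → 3 B_ : 1 bb (out of 4)
Genotype classes (out of 4 × 4 = 16): A_B_ = 4×3 = 12; A_bb = 4×1 = 4
Apply the phenotype rules: A_B_ (12) → disc-shaped; A_bb (4) → spherical
Phenotype counts (out of 16): 12 disc-shaped, 4 spherical
Ratio: 3 disc-shaped : 1 spherical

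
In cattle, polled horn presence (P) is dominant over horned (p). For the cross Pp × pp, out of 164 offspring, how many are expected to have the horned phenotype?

Punnett square for Pp × pp:
Offspring genotypes: 2 Pp, 2 pp
Total offspring: 4
Count with target: 2
Probability: 2/4 = 1/2
Expected count = 1/2 × 164 = 82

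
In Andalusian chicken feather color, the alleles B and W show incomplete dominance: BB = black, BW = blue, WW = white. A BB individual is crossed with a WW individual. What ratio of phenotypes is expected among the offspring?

Punnett square for BB × WW:
Offspring genotypes: 4 BW
Phenotype counts: 4 blue
Ratio: all blue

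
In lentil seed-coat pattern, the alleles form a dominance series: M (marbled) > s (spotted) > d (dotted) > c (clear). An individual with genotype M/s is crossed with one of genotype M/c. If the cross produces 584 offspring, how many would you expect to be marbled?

Cross: M/s × M/c
Allele dominance: M > s > d > c
Offspring genotypes: 1 M/M, 1 M/c, 1 M/s, 1 s/c
Phenotype counts: 3 marbled, 1 spotted
marbled: 3 out of 4 → fraction 3/4
Expected count = 3/4 × 584 = 438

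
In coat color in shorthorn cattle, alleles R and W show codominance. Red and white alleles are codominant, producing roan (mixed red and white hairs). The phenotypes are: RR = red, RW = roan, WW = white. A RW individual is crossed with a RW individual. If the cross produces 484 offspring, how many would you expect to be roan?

Punnett square for RW × RW:
Offspring genotypes: 1 RR, 2 RW, 1 WW
Phenotype counts: 1 red, 2 roan, 1 white
roan: 2 out of 4 → fraction 1/2
Expected count = 1/2 × 484 = 242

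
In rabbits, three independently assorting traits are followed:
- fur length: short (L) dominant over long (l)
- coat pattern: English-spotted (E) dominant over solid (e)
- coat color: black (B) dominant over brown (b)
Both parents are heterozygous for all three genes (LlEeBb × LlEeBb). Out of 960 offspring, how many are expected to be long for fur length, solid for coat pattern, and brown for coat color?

Trihybrid cross: LlEeBb × LlEeBb
Each trait segregates independently with a 3:1 phenotypic ratio, so each gene contributes 3/4 (dominant) or 1/4 (recessive).
Target: long (fur length), solid (coat pattern), brown (coat color)
Probability = product of independent per-trait probabilities
= 1/4 × 1/4 × 1/4 = 1/64
Expected count = 1/64 × 960 = 15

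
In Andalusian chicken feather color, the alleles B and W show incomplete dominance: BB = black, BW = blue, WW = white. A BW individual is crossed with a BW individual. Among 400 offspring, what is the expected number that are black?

Punnett square for BW × BW:
Offspring genotypes: 1 BB, 2 BW, 1 WW
Phenotype counts: 1 black, 2 blue, 1 white
black: 1 out of 4 → fraction 1/4
Expected count = 1/4 × 400 = 100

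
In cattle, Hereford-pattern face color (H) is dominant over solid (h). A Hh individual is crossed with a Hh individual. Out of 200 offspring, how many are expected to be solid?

Punnett square for Hh × Hh:
Offspring genotypes: 1 HH, 2 Hh, 1 hh
Hereford-pattern: 3, solid: 1
solid: 1 out of 4 → fraction 1/4
Expected count = 1/4 × 200 = 50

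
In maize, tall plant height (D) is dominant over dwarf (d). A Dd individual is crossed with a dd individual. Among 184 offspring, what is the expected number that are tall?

Punnett square for Dd × dd:
Offspring genotypes: 2 Dd, 2 dd
tall: 2, dwarf: 2
tall: 2 out of 4 → fraction 1/2
Expected count = 1/2 × 184 = 92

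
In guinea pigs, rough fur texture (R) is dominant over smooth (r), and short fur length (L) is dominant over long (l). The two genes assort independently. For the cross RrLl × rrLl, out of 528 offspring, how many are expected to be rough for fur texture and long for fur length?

Dihybrid cross RrLl × rrLl — consider each gene separately:
fur texture: Rr × rr → 2 Rr, 2 rr → 2 R_ : 2 rr (out of 4)
fur length: Ll × Ll → 1 LL, 2 Ll, 1 ll → 3 L_ : 1 ll (out of 4)
Looking for: rough (R_) and long (ll)
P(rough) = 2/4, P(long) = 1/4
P(both) = 2/4 × 1/4 = 2/16 = 1/8
Expected count = 1/8 × 528 = 66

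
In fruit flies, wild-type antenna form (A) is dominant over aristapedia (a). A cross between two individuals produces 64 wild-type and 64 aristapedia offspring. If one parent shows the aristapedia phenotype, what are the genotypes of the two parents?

Observed offspring: 64 wild-type, 64 aristapedia
The observed ratio simplifies to 1:1. One parent shows aristapedia, so its genotype must be aa. A 1:1 offspring split requires the other parent to be heterozygous (Aa).
Parent genotypes: aa × Aa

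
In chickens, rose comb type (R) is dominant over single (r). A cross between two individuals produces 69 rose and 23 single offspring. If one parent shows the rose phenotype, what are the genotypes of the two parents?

Observed offspring: 69 rose, 23 single
The observed ratio simplifies to 3:1. Single (rr) offspring appear, so each parent must contribute one r allele. The parent stated to show rose carries R, so it is Rr. The other parent is then either Rr or rr: Rr × rr would give a 1:1 split, whereas Rr × Rr gives 3:1 — matching the data. So both parents are heterozygous (Rr × Rr).
Parent genotypes: Rr × Rr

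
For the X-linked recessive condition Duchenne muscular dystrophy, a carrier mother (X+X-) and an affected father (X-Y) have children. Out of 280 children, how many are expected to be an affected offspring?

Cross: X+X- × X-Y
Offspring: 1 X+X-, 1 X+Y, 1 X-X-, 1 X-Y
Probability of an affected offspring: 2/4 = 1/2
Expected count = 1/2 × 280 = 140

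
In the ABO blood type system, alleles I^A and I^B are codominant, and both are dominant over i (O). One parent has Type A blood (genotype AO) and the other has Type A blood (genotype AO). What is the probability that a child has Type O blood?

Cross: AO × AO
Possible offspring genotypes: 1 AA, 2 AO, 1 OO
Blood type counts: 3 Type A, 1 Type O
Probability of Type O: 1/4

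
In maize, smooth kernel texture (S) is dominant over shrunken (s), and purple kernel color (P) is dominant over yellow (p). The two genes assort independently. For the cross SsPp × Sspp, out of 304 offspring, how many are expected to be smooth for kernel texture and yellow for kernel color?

Dihybrid cross SsPp × Sspp — consider each gene separately:
kernel texture: Ss × Ss → 1 SS, 2 Ss, 1 ss → 3 S_ : 1 ss (out of 4)
kernel color: Pp × pp → 2 Pp, 2 pp → 2 P_ : 2 pp (out of 4)
Looking for: smooth (S_) and yellow (pp)
P(smooth) = 3/4, P(yellow) = 2/4
P(both) = 3/4 × 2/4 = 6/16 = 3/8
Expected count = 3/8 × 304 = 114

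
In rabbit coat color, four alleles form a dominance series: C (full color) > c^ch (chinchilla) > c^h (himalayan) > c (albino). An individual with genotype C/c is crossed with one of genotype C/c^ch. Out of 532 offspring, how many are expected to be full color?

Cross: C/c × C/c^ch
Allele dominance: C > c^ch > c^h > c
Offspring genotypes: 1 C/C, 1 C/c^ch, 1 C/c, 1 c^ch/c
Phenotype counts: 3 full color, 1 chinchilla
full color: 3 out of 4 → fraction 3/4
Expected count = 3/4 × 532 = 399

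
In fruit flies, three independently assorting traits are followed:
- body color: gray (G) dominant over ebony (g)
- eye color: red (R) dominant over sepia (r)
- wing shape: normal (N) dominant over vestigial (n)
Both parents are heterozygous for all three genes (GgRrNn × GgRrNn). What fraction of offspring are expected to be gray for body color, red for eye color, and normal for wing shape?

Trihybrid cross: GgRrNn × GgRrNn
Each trait segregates independently with a 3:1 phenotypic ratio, so each gene contributes 3/4 (dominant) or 1/4 (recessive).
Target: gray (body color), red (eye color), normal (wing shape)
Probability = product of independent per-trait probabilities
= 3/4 × 3/4 × 3/4 = 27/64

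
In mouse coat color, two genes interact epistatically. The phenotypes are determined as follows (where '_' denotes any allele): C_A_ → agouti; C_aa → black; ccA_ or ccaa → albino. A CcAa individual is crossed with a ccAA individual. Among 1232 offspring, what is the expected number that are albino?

Cross: CcAa × ccAA — consider each gene separately:
C gene: Cc × cc → 2 Cc, 2 cc → 2 C_ : 2 cc (out of 4)
A gene: Aa × AA → 2 AA, 2 Aa → 4 A_ (out of 4)
Genotype classes (out of 4 × 4 = 16): C_A_ = 2×4 = 8; ccA_ = 2×4 = 8
Apply the phenotype rules: C_A_ (8) → agouti; ccA_ (8) → albino
Phenotype counts (out of 16): 8 agouti, 8 albino
albino: 8 out of 16 → fraction 1/2
Expected count = 1/2 × 1232 = 616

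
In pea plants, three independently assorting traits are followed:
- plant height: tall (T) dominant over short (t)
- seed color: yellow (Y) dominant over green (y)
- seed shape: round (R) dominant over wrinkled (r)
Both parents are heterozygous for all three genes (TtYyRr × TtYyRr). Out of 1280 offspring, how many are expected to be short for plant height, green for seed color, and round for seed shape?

Trihybrid cross: TtYyRr × TtYyRr
Each trait segregates independently with a 3:1 phenotypic ratio, so each gene contributes 3/4 (dominant) or 1/4 (recessive).
Target: short (plant height), green (seed color), round (seed shape)
Probability = product of independent per-trait probabilities
= 1/4 × 1/4 × 3/4 = 3/64
Expected count = 3/64 × 1280 = 60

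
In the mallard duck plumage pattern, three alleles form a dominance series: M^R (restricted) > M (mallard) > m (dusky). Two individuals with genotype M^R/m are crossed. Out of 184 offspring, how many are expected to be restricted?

Cross: M^R/m × M^R/m
Allele dominance: M^R > M > m
Offspring genotypes: 1 M^R/M^R, 2 M^R/m, 1 m/m
Phenotype counts: 3 restricted, 1 dusky
restricted: 3 out of 4 → fraction 3/4
Expected count = 3/4 × 184 = 138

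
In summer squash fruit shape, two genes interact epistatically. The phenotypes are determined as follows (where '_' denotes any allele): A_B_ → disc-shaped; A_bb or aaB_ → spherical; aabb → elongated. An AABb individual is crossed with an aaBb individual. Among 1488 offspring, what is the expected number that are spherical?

Cross: AABb × aaBb — consider each gene separately:
A gene: AA × aa → 4 Aa → 4 A_ (out of 4)
B gene: Bb × Bb → 1 BB, 2 Bb, 1 bb → 3 B_ : 1 bb (out of 4)
Genotype classes (out of 4 × 4 = 16): A_B_ = 4×3 = 12; A_bb = 4×1 = 4
Apply the phenotype rules: A_B_ (12) → disc-shaped; A_bb (4) → spherical
Phenotype counts (out of 16): 12 disc-shaped, 4 spherical
spherical: 4 out of 16 → fraction 1/4
Expected count = 1/4 × 1488 = 372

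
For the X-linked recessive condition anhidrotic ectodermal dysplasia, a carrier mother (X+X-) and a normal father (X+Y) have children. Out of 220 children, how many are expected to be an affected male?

Cross: X+X- × X+Y
Offspring: 1 X+X+, 1 X+Y, 1 X+X-, 1 X-Y
Probability of an affected male: 1/4
Expected count = 1/4 × 220 = 55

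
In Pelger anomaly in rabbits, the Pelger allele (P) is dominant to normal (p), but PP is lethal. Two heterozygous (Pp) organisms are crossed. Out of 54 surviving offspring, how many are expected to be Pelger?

Cross: Pp × Pp
Punnett square offspring (before lethality): 1 PP, 2 Pp, 1 pp
The PP genotype is lethal (embryos die); surviving offspring: 2 Pp, 1 pp
Pelger: 2 out of 3 → fraction 2/3
Expected count = 2/3 × 54 = 36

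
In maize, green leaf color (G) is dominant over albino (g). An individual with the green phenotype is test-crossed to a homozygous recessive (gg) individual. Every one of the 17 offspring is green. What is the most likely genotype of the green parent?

Test cross: ? × gg
All offspring are green.
If the unknown parent were heterozygous (Gg), about half of 17 offspring would be albino; none are. The unknown parent is most likely homozygous dominant (GG).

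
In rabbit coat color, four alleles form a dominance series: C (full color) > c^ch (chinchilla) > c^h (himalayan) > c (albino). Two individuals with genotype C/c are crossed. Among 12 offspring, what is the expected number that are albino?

Cross: C/c × C/c
Allele dominance: C > c^ch > c^h > c
Offspring genotypes: 1 C/C, 2 C/c, 1 c/c
Phenotype counts: 3 full color, 1 albino
albino: 1 out of 4 → fraction 1/4
Expected count = 1/4 × 12 = 3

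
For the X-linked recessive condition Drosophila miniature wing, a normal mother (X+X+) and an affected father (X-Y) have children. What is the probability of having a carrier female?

Cross: X+X+ × X-Y
Offspring: 2 X+X-, 2 X+Y
Probability of a carrier female: 2/4 = 1/2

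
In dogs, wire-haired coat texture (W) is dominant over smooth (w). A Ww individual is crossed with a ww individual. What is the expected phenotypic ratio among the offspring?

Punnett square for Ww × ww:
Offspring genotypes: 2 Ww, 2 ww
wire-haired: 2, smooth: 2
Ratio: 1:1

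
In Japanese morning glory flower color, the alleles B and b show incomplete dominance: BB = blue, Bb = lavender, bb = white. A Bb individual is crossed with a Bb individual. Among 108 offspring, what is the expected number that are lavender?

Punnett square for Bb × Bb:
Offspring genotypes: 1 BB, 2 Bb, 1 bb
Phenotype counts: 1 blue, 2 lavender, 1 white
lavender: 2 out of 4 → fraction 1/2
Expected count = 1/2 × 108 = 54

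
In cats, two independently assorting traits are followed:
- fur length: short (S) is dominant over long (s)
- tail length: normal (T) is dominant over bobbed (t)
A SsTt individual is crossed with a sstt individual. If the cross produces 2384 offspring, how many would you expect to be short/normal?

Dihybrid cross SsTt × sstt — consider each gene separately:
fur length: Ss × ss → 2 Ss, 2 ss → 2 S_ : 2 ss (out of 4)
tail length: Tt × tt → 2 Tt, 2 tt → 2 T_ : 2 tt (out of 4)
Combine (counts out of 4 × 4 = 16): short/normal (S_T_) = 2×2 = 4; short/bobbed (S_tt) = 2×2 = 4; long/normal (ssT_) = 2×2 = 4; long/bobbed (sstt) = 2×2 = 4
Phenotype counts (out of 16): 4 short/normal, 4 short/bobbed, 4 long/normal, 4 long/bobbed
short/normal: 4 out of 16 → fraction 1/4
Expected count = 1/4 × 2384 = 596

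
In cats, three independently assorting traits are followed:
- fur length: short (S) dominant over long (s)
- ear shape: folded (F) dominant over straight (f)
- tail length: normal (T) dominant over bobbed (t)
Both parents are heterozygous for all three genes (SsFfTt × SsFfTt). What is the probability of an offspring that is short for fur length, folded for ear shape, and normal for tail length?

Trihybrid cross: SsFfTt × SsFfTt
Each trait segregates independently with a 3:1 phenotypic ratio, so each gene contributes 3/4 (dominant) or 1/4 (recessive).
Target: short (fur length), folded (ear shape), normal (tail length)
Probability = product of independent per-trait probabilities
= 3/4 × 3/4 × 3/4 = 27/64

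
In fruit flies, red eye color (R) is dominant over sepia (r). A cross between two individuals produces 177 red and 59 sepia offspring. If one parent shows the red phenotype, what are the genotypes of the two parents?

Observed offspring: 177 red, 59 sepia
The observed ratio simplifies to 3:1. Sepia (rr) offspring appear, so each parent must contribute one r allele. The parent stated to show red carries R, so it is Rr. The other parent is then either Rr or rr: Rr × rr would give a 1:1 split, whereas Rr × Rr gives 3:1 — matching the data. So both parents are heterozygous (Rr × Rr).
Parent genotypes: Rr × Rr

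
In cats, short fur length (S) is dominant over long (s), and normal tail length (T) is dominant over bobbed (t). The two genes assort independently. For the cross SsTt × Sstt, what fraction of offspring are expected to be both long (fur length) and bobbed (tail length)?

Dihybrid cross SsTt × Sstt — consider each gene separately:
fur length: Ss × Ss → 1 SS, 2 Ss, 1 ss → 3 S_ : 1 ss (out of 4)
tail length: Tt × tt → 2 Tt, 2 tt → 2 T_ : 2 tt (out of 4)
Looking for: long (ss) and bobbed (tt)
P(long) = 1/4, P(bobbed) = 2/4
P(both) = 1/4 × 2/4 = 2/16 = 1/8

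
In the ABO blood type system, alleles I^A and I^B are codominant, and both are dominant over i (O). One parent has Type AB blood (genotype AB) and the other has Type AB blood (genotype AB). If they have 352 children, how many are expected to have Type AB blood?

Cross: AB × AB
Possible offspring genotypes: 1 AA, 2 AB, 1 BB
Blood type counts: 1 Type A, 2 Type AB, 1 Type B
Probability of Type AB: 2/4 = 1/2
Expected count = 1/2 × 352 = 176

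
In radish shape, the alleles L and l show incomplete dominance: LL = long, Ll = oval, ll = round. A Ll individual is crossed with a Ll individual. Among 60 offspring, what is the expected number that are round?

Punnett square for Ll × Ll:
Offspring genotypes: 1 LL, 2 Ll, 1 ll
Phenotype counts: 1 long, 2 oval, 1 round
round: 1 out of 4 → fraction 1/4
Expected count = 1/4 × 60 = 15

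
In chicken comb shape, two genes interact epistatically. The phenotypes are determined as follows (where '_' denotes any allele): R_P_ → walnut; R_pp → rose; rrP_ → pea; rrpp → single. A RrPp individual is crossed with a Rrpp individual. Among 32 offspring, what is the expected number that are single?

Cross: RrPp × Rrpp — consider each gene separately:
R gene: Rr × Rr → 1 RR, 2 Rr, 1 rr → 3 R_ : 1 rr (out of 4)
P gene: Pp × pp → 2 Pp, 2 pp → 2 P_ : 2 pp (out of 4)
Genotype classes (out of 4 × 4 = 16): R_P_ = 3×2 = 6; R_pp = 3×2 = 6; rrP_ = 1×2 = 2; rrpp = 1×2 = 2
Apply the phenotype rules: R_P_ (6) → walnut; R_pp (6) → rose; rrP_ (2) → pea; rrpp (2) → single
Phenotype counts (out of 16): 6 walnut, 6 rose, 2 pea, 2 single
single: 2 out of 16 → fraction 1/8
Expected count = 1/8 × 32 = 4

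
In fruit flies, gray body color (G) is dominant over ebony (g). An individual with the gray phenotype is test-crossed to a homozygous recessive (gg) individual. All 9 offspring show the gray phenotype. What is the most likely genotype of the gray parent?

Test cross: ? × gg
All offspring are gray.
If the unknown parent were heterozygous (Gg), about half of 9 offspring would be ebony; none are. The unknown parent is most likely homozygous dominant (GG).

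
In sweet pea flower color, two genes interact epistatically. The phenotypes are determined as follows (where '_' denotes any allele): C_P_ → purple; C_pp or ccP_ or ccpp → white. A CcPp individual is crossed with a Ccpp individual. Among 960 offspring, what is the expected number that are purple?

Cross: CcPp × Ccpp — consider each gene separately:
C gene: Cc × Cc → 1 CC, 2 Cc, 1 cc → 3 C_ : 1 cc (out of 4)
P gene: Pp × pp → 2 Pp, 2 pp → 2 P_ : 2 pp (out of 4)
Genotype classes (out of 4 × 4 = 16): C_P_ = 3×2 = 6; C_pp = 3×2 = 6; ccP_ = 1×2 = 2; ccpp = 1×2 = 2
Apply the phenotype rules: C_P_ (6) → purple; C_pp (6) + ccP_ (2) + ccpp (2) → white
Phenotype counts (out of 16): 6 purple, 10 white
purple: 6 out of 16 → fraction 3/8
Expected count = 3/8 × 960 = 360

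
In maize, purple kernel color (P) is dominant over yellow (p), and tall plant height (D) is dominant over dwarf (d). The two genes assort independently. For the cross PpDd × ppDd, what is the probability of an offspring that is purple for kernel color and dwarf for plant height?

Dihybrid cross PpDd × ppDd — consider each gene separately:
kernel color: Pp × pp → 2 Pp, 2 pp → 2 P_ : 2 pp (out of 4)
plant height: Dd × Dd → 1 DD, 2 Dd, 1 dd → 3 D_ : 1 dd (out of 4)
Looking for: purple (P_) and dwarf (dd)
P(purple) = 2/4, P(dwarf) = 1/4
P(both) = 2/4 × 1/4 = 2/16 = 1/8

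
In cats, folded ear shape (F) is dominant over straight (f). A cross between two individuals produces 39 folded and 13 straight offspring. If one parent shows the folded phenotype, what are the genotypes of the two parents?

Observed offspring: 39 folded, 13 straight
The observed ratio simplifies to 3:1. Straight (ff) offspring appear, so each parent must contribute one f allele. The parent stated to show folded carries F, so it is Ff. The other parent is then either Ff or ff: Ff × ff would give a 1:1 split, whereas Ff × Ff gives 3:1 — matching the data. So both parents are heterozygous (Ff × Ff).
Parent genotypes: Ff × Ff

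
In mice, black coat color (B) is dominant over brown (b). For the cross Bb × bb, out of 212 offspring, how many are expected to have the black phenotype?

Punnett square for Bb × bb:
Offspring genotypes: 2 Bb, 2 bb
Total offspring: 4
Count with target: 2
Probability: 2/4 = 1/2
Expected count = 1/2 × 212 = 106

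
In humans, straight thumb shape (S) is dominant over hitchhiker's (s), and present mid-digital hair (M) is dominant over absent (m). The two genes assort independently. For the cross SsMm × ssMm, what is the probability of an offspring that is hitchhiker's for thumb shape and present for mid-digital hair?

Dihybrid cross SsMm × ssMm — consider each gene separately:
thumb shape: Ss × ss → 2 Ss, 2 ss → 2 S_ : 2 ss (out of 4)
mid-digital hair: Mm × Mm → 1 MM, 2 Mm, 1 mm → 3 M_ : 1 mm (out of 4)
Looking for: hitchhiker's (ss) and present (M_)
P(hitchhiker's) = 2/4, P(present) = 3/4
P(both) = 2/4 × 3/4 = 6/16 = 3/8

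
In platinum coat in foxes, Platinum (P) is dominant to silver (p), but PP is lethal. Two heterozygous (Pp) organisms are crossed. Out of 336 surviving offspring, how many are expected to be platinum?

Cross: Pp × Pp
Punnett square offspring (before lethality): 1 PP, 2 Pp, 1 pp
The PP genotype is lethal (embryos die); surviving offspring: 2 Pp, 1 pp
platinum: 2 out of 3 → fraction 2/3
Expected count = 2/3 × 336 = 224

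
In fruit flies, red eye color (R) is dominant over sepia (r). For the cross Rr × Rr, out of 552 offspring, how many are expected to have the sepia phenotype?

Punnett square for Rr × Rr:
Offspring genotypes: 1 RR, 2 Rr, 1 rr
Total offspring: 4
Count with target: 1
Probability: 1/4
Expected count = 1/4 × 552 = 138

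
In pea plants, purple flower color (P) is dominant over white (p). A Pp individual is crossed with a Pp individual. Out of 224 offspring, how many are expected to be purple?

Punnett square for Pp × Pp:
Offspring genotypes: 1 PP, 2 Pp, 1 pp
purple: 3, white: 1
purple: 3 out of 4 → fraction 3/4
Expected count = 3/4 × 224 = 168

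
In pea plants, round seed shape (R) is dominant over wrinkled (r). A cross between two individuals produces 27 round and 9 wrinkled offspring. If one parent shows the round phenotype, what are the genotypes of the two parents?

Observed offspring: 27 round, 9 wrinkled
The observed ratio simplifies to 3:1. Wrinkled (rr) offspring appear, so each parent must contribute one r allele. The parent stated to show round carries R, so it is Rr. The other parent is then either Rr or rr: Rr × rr would give a 1:1 split, whereas Rr × Rr gives 3:1 — matching the data. So both parents are heterozygous (Rr × Rr).
Parent genotypes: Rr × Rr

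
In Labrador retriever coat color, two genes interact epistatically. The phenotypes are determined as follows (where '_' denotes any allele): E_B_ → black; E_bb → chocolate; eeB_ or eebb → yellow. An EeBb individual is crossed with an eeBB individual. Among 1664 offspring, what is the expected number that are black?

Cross: EeBb × eeBB — consider each gene separately:
E gene: Ee × ee → 2 Ee, 2 ee → 2 E_ : 2 ee (out of 4)
B gene: Bb × BB → 2 BB, 2 Bb → 4 B_ (out of 4)
Genotype classes (out of 4 × 4 = 16): E_B_ = 2×4 = 8; eeB_ = 2×4 = 8
Apply the phenotype rules: E_B_ (8) → black; eeB_ (8) → yellow
Phenotype counts (out of 16): 8 black, 8 yellow
black: 8 out of 16 → fraction 1/2
Expected count = 1/2 × 1664 = 832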